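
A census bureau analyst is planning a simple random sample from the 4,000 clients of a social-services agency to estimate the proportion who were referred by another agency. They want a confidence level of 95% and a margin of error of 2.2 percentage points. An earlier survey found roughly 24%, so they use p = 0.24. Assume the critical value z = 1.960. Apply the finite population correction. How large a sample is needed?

1064

Unadjusted: n₀ = 1.960² × 0.24 × 0.76 / 0.022² ≈ 1447.74, so n₀ = 1448.
Finite population correction with N = 4,000: n = n₀ / (1 + (n₀−1)/N) = 1448 / (1 + 1447/4000) = 1448 / 1.3618 ≈ 1063.34.
Rounding up, n = 1064.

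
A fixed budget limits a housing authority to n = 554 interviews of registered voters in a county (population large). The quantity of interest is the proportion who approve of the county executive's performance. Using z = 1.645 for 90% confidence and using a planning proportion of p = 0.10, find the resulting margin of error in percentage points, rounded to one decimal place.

SE(p̂) = √[p(1−p)/n] = √[0.0900/554] = 0.01275.
E = z × SE = 1.645 × 0.01275 = 0.02097, or 2.1 percentage points.

2.1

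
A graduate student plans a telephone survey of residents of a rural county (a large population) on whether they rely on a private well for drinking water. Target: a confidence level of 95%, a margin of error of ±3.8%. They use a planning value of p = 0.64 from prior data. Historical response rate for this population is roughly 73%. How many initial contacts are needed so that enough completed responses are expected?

For 95% confidence, z = 1.960.
Completed interviews needed: n₀ = 1.960² × 0.2304 / 0.038² ≈ 612.95 → 613.
At a 73% response rate, contacts needed = 613 / 0.73 ≈ 839.73 → 840.

840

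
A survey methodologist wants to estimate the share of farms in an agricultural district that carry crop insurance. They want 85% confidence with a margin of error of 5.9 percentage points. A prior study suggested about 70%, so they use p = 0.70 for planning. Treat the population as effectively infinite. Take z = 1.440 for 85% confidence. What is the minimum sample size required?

With p = 0.70, p(1−p) = 0.2100.
n = z²·p(1−p)/E² = 1.440² × 0.2100 / 0.059² = 2.0736 × 0.2100 / 0.003481 ≈ 125.10.
Rounding up gives n = 126.

126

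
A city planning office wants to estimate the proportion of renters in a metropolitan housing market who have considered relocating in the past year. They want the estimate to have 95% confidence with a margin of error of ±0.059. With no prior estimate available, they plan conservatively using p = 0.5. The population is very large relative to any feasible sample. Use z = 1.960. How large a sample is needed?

276

With p = 0.5, p(1−p) = 0.25.
n = z²·p(1−p)/E² = 1.960² × 0.2500 / 0.059² = 3.8416 × 0.2500 / 0.003481 ≈ 275.90.
Rounding up gives n = 276.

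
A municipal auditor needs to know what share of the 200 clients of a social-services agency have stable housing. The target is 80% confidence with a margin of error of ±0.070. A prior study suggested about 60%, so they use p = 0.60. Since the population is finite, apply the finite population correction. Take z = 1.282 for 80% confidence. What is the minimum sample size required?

Unadjusted: n₀ = 1.282² × 0.60 × 0.40 / 0.070² ≈ 80.50, so n₀ = 81.
Finite population correction with N = 200: n = n₀ / (1 + (n₀−1)/N) = 81 / (1 + 80/200) = 81 / 1.4000 ≈ 57.86.
Rounding up, n = 58.

58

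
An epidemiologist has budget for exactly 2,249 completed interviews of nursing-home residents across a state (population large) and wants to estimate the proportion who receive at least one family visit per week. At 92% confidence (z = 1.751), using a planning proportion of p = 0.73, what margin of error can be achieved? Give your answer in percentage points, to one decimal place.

1.6

SE(p̂) = √[p(1−p)/n] = √[0.1971/2249] = 0.00936.
E = z × SE = 1.751 × 0.00936 = 0.01639, or 1.6 percentage points.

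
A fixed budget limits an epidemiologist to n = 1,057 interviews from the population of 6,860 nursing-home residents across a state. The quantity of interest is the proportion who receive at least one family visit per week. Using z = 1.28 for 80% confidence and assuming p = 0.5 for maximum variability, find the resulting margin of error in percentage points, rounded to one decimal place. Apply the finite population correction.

1.8

Finite-population factor: (N−n)/(N−1) = (6860−1057)/(6860−1) = 0.8460.
SE(p̂) = √[p(1−p)/n · (N−n)/(N−1)] = √[0.2500/1057 × 0.8460] = 0.01415.
E = z × SE = 1.28 × 0.01415 = 0.01811 ≈ 1.8 percentage points.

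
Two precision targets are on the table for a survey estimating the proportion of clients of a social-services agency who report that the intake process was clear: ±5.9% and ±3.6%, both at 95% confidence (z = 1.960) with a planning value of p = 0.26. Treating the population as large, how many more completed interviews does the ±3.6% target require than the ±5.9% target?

At ±5.9%: n = 1.960² × 0.1924 / 0.059² ≈ 212.33 → 213.
At ±3.6%: n = 1.960² × 0.1924 / 0.036² ≈ 570.31 → 571.
Additional respondents: 571 − 213 = 358.

358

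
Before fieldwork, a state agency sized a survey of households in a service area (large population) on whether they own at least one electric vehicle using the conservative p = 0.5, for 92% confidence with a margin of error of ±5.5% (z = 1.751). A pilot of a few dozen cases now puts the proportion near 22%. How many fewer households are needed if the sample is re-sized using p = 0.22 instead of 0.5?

Conservative (p = 0.5): n = 1.751² × 0.25 / 0.055² ≈ 253.39 → 254.
Using p = 0.22: p(1−p) = 0.1716, so n = 1.751² × 0.1716 / 0.055² ≈ 173.93 → 174.
Reduction: 254 − 174 = 80.

80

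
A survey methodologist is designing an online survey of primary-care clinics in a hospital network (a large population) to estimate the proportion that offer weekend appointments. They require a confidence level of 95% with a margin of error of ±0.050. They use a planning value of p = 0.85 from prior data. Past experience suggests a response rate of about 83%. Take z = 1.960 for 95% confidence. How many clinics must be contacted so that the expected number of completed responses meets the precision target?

Completed interviews needed: n₀ = 1.960² × 0.1275 / 0.050² ≈ 195.92 → 196.
At an 83% response rate, contacts needed = 196 / 0.83 ≈ 236.14 → 237.

237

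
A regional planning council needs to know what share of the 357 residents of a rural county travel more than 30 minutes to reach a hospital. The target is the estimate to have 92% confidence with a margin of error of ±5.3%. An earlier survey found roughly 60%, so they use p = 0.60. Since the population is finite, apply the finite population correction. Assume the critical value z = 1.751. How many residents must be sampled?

Unadjusted: n₀ = 1.751² × 0.60 × 0.40 / 0.053² ≈ 261.96, so n₀ = 262.
Finite population correction with N = 357: n = n₀ / (1 + (n₀−1)/N) = 262 / (1 + 261/357) = 262 / 1.7311 ≈ 151.35.
Rounding up, n = 152.

152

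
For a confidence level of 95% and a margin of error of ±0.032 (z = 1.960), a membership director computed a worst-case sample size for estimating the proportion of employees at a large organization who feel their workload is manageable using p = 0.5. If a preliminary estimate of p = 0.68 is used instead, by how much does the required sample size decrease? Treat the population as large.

Conservative (p = 0.5): n = 1.960² × 0.25 / 0.032² ≈ 937.89 → 938.
Using p = 0.68: p(1−p) = 0.2176, so n = 1.960² × 0.2176 / 0.032² ≈ 816.34 → 817.
Reduction: 938 − 817 = 121.

121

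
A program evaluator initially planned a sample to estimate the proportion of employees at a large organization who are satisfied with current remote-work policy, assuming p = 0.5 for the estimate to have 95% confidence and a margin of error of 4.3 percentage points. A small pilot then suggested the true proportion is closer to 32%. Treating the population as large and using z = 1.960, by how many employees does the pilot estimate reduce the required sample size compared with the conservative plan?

67

Conservative (p = 0.5): n = 1.960² × 0.25 / 0.043² ≈ 519.42 → 520.
Using p = 0.32: p(1−p) = 0.2176, so n = 1.960² × 0.2176 / 0.043² ≈ 452.10 → 453.
Reduction: 520 − 453 = 67.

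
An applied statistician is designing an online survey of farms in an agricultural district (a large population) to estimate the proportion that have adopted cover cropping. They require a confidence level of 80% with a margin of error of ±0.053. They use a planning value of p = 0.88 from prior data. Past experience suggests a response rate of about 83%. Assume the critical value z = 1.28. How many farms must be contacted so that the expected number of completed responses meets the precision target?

75

Completed interviews needed: n₀ = 1.28² × 0.1056 / 0.053² ≈ 61.59 → 62.
At an 83% response rate, contacts needed = 62 / 0.83 ≈ 74.70 → 75.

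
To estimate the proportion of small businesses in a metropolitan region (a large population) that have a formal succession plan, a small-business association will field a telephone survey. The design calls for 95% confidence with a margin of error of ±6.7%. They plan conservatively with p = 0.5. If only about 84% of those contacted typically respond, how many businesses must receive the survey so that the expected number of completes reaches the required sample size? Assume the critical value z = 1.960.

255

Completed interviews needed: n₀ = 1.960² × 0.2500 / 0.067² ≈ 213.95 → 214.
At an 84% response rate, contacts needed = 214 / 0.84 ≈ 254.76 → 255.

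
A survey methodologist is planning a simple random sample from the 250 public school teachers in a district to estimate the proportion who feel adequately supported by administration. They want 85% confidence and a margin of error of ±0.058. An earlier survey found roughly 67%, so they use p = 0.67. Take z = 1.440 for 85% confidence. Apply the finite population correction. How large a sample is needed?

89

Unadjusted: n₀ = 1.440² × 0.67 × 0.33 / 0.058² ≈ 136.29, so n₀ = 137.
Finite population correction with N = 250: n = n₀ / (1 + (n₀−1)/N) = 137 / (1 + 136/250) = 137 / 1.5440 ≈ 88.73.
Rounding up, n = 89.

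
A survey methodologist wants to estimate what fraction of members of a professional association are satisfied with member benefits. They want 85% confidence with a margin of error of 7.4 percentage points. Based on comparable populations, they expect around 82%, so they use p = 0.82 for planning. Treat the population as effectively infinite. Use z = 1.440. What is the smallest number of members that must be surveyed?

56

With p = 0.82, p(1−p) = 0.1476.
n = z²·p(1−p)/E² = 1.440² × 0.1476 / 0.074² = 2.0736 × 0.1476 / 0.005476 ≈ 55.89.
Rounding up gives n = 56.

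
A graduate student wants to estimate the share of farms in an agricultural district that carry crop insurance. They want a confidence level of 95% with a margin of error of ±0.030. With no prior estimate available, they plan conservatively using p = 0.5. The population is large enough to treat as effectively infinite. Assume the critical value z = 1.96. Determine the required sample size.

1068

With p = 0.5, p(1−p) = 0.25.
n = z²·p(1−p)/E² = 1.96² × 0.2500 / 0.030² = 3.8416 × 0.2500 / 0.000900 ≈ 1067.11.
Rounding up gives n = 1068.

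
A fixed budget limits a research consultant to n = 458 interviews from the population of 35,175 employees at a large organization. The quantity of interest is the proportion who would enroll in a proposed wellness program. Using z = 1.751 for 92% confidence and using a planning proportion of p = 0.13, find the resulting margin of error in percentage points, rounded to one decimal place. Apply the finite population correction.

Finite-population factor: (N−n)/(N−1) = (35175−458)/(35175−1) = 0.9870.
SE(p̂) = √[p(1−p)/n · (N−n)/(N−1)] = √[0.1131/458 × 0.9870] = 0.01561.
E = z × SE = 1.751 × 0.01561 = 0.02734 ≈ 2.7 percentage points.

2.7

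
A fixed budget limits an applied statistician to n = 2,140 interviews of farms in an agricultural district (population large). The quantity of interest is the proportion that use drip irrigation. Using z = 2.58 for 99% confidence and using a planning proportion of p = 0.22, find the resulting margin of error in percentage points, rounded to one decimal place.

SE(p̂) = √[p(1−p)/n] = √[0.1716/2140] = 0.00895.
E = z × SE = 2.58 × 0.00895 = 0.02310, or 2.3 percentage points.

2.3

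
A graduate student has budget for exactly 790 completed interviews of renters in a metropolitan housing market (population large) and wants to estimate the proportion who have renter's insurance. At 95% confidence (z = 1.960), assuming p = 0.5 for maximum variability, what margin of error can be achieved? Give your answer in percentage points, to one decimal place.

3.5

SE(p̂) = √[p(1−p)/n] = √[0.2500/790] = 0.01779.
E = z × SE = 1.960 × 0.01779 = 0.03487, or 3.5 percentage points.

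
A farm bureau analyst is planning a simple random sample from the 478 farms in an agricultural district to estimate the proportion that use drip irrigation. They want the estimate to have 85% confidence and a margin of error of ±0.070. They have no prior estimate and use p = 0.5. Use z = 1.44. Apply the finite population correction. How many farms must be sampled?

Unadjusted: n₀ = 1.44² × 0.50 × 0.50 / 0.070² ≈ 105.80, so n₀ = 106.
Finite population correction with N = 478: n = n₀ / (1 + (n₀−1)/N) = 106 / (1 + 105/478) = 106 / 1.2197 ≈ 86.91.
Rounding up, n = 87.

87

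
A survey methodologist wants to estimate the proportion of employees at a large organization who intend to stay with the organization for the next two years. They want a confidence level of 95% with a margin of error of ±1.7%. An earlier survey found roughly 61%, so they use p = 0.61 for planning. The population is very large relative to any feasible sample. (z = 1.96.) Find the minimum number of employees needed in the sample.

3163

With p = 0.61, p(1−p) = 0.2379.
n = z²·p(1−p)/E² = 1.96² × 0.2379 / 0.017² = 3.8416 × 0.2379 / 0.000289 ≈ 3162.34.
Rounding up gives n = 3163.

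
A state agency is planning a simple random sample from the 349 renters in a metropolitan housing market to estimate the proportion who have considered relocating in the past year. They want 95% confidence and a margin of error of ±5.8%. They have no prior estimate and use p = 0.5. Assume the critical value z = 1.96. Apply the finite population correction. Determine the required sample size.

158

Unadjusted: n₀ = 1.96² × 0.50 × 0.50 / 0.058² ≈ 285.49, so n₀ = 286.
Finite population correction with N = 349: n = n₀ / (1 + (n₀−1)/N) = 286 / (1 + 285/349) = 286 / 1.8166 ≈ 157.44.
Rounding up, n = 158.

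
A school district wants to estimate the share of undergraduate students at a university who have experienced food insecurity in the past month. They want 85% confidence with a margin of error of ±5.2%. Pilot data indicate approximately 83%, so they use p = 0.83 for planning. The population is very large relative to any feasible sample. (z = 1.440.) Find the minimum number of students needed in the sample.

109

With p = 0.83, p(1−p) = 0.1411.
n = z²·p(1−p)/E² = 1.440² × 0.1411 / 0.052² = 2.0736 × 0.1411 / 0.002704 ≈ 108.20.
Rounding up gives n = 109.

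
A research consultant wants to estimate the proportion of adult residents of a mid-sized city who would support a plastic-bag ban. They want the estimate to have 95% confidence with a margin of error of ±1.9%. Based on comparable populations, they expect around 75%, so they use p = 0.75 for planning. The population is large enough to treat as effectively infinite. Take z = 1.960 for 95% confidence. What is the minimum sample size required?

1996

With p = 0.75, p(1−p) = 0.1875.
n = z²·p(1−p)/E² = 1.960² × 0.1875 / 0.019² = 3.8416 × 0.1875 / 0.000361 ≈ 1995.29.
Rounding up gives n = 1996.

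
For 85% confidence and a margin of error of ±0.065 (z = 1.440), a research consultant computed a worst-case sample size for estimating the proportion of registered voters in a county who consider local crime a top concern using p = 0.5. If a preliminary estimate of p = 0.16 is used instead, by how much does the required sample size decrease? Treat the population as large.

Conservative (p = 0.5): n = 1.440² × 0.25 / 0.065² ≈ 122.70 → 123.
Using p = 0.16: p(1−p) = 0.1344, so n = 1.440² × 0.1344 / 0.065² ≈ 65.96 → 66.
Reduction: 123 − 66 = 57.

57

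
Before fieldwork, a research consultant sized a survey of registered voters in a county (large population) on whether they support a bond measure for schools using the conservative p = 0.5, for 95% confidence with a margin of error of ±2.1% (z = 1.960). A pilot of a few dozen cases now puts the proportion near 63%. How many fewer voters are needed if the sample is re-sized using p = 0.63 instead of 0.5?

Conservative (p = 0.5): n = 1.960² × 0.25 / 0.021² ≈ 2177.78 → 2178.
Using p = 0.63: p(1−p) = 0.2331, so n = 1.960² × 0.2331 / 0.021² ≈ 2030.56 → 2031.
Reduction: 2178 − 2031 = 147.

147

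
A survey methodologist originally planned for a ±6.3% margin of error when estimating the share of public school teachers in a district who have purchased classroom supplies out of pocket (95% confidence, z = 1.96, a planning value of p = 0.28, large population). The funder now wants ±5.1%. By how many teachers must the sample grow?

At ±6.3%: n = 1.96² × 0.2016 / 0.063² ≈ 195.13 → 196.
At ±5.1%: n = 1.96² × 0.2016 / 0.051² ≈ 297.76 → 298.
Additional respondents: 298 − 196 = 102.

102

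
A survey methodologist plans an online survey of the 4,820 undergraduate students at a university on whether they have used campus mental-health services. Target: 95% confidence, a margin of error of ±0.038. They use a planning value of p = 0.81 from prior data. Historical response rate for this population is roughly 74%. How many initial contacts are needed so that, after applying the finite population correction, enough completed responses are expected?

511

For 95% confidence, z = 1.96.
Completed interviews needed (unadjusted): n₀ = 1.96² × 0.1539 / 0.038² ≈ 409.43 → 410.
FPC for N = 4,820: n = 410 / (1 + 409/4820) = 410 / 1.0849 ≈ 377.93 → 378.
At a 74% response rate, contacts needed = 378 / 0.74 ≈ 510.81 → 511.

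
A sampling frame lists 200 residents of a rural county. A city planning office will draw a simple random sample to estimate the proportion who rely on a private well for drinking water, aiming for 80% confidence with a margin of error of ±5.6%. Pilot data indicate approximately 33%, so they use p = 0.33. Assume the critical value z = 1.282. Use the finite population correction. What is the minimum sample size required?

Unadjusted: n₀ = 1.282² × 0.33 × 0.67 / 0.056² ≈ 115.87, so n₀ = 116.
Finite population correction with N = 200: n = n₀ / (1 + (n₀−1)/N) = 116 / (1 + 115/200) = 116 / 1.5750 ≈ 73.65.
Rounding up, n = 74.

74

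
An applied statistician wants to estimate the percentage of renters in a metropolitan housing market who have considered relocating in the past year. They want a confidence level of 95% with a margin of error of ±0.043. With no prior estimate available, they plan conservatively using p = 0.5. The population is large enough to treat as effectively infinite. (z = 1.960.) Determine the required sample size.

With p = 0.5, p(1−p) = 0.25.
n = z²·p(1−p)/E² = 1.960² × 0.2500 / 0.043² = 3.8416 × 0.2500 / 0.001849 ≈ 519.42.
Rounding up gives n = 520.

520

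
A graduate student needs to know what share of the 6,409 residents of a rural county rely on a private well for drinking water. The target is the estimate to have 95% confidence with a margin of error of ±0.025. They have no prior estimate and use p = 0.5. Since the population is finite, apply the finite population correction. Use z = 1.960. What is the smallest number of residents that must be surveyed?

Unadjusted: n₀ = 1.960² × 0.50 × 0.50 / 0.025² ≈ 1536.64, so n₀ = 1537.
Finite population correction with N = 6,409: n = n₀ / (1 + (n₀−1)/N) = 1537 / (1 + 1536/6409) = 1537 / 1.2397 ≈ 1239.85.
Rounding up, n = 1240.

1240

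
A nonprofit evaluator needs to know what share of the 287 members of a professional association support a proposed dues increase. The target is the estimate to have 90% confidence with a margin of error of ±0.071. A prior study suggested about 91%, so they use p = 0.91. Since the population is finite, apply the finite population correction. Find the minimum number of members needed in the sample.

39

For 90% confidence, z = 1.64.
Unadjusted: n₀ = 1.64² × 0.91 × 0.09 / 0.071² ≈ 43.70, so n₀ = 44.
Finite population correction with N = 287: n = n₀ / (1 + (n₀−1)/N) = 44 / (1 + 43/287) = 44 / 1.1498 ≈ 38.27.
Rounding up, n = 39.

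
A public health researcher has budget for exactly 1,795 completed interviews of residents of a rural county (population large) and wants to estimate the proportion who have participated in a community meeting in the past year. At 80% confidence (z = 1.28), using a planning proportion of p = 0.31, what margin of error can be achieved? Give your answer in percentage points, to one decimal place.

SE(p̂) = √[p(1−p)/n] = √[0.2139/1795] = 0.01092.
E = z × SE = 1.28 × 0.01092 = 0.01397, or 1.4 percentage points.

1.4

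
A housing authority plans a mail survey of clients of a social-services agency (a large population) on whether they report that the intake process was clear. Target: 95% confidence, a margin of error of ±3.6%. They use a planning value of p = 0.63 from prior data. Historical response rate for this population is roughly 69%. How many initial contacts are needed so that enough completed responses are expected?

1002

For 95% confidence, z = 1.960.
Completed interviews needed: n₀ = 1.960² × 0.2331 / 0.036² ≈ 690.95 → 691.
At a 69% response rate, contacts needed = 691 / 0.69 ≈ 1001.45 → 1002.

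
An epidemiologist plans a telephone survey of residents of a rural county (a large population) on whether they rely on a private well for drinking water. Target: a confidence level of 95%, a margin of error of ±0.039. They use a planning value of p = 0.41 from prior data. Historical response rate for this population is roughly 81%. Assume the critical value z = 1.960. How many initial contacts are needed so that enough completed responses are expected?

Completed interviews needed: n₀ = 1.960² × 0.2419 / 0.039² ≈ 610.97 → 611.
At an 81% response rate, contacts needed = 611 / 0.81 ≈ 754.32 → 755.

755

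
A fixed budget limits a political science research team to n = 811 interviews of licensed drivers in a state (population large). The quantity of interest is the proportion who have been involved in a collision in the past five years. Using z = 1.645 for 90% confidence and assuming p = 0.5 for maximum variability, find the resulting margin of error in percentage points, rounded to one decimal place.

2.9

SE(p̂) = √[p(1−p)/n] = √[0.2500/811] = 0.01756.
E = z × SE = 1.645 × 0.01756 = 0.02888, or 2.9 percentage points.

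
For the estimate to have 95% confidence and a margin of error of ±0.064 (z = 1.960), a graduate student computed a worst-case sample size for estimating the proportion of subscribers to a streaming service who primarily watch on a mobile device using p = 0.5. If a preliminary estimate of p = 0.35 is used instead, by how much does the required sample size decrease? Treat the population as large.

21

Conservative (p = 0.5): n = 1.960² × 0.25 / 0.064² ≈ 234.47 → 235.
Using p = 0.35: p(1−p) = 0.2275, so n = 1.960² × 0.2275 / 0.064² ≈ 213.37 → 214.
Reduction: 235 − 214 = 21.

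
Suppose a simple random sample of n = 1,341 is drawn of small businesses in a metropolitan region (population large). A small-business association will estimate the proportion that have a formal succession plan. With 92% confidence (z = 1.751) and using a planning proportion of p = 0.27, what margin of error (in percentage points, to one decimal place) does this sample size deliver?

SE(p̂) = √[p(1−p)/n] = √[0.1971/1341] = 0.01212.
E = z × SE = 1.751 × 0.01212 = 0.02123, or 2.1 percentage points.

2.1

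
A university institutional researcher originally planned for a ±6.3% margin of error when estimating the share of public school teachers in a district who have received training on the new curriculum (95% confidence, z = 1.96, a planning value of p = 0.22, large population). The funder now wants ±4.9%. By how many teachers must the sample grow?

108

At ±6.3%: n = 1.96² × 0.1716 / 0.063² ≈ 166.09 → 167.
At ±4.9%: n = 1.96² × 0.1716 / 0.049² ≈ 274.56 → 275.
Additional respondents: 275 − 167 = 108.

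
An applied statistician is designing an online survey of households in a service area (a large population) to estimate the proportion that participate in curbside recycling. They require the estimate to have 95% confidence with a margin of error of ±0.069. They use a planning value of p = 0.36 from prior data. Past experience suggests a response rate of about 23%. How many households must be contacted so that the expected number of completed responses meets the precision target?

For 95% confidence, z = 1.960.
Completed interviews needed: n₀ = 1.960² × 0.2304 / 0.069² ≈ 185.91 → 186.
At a 23% response rate, contacts needed = 186 / 0.23 ≈ 808.70 → 809.

809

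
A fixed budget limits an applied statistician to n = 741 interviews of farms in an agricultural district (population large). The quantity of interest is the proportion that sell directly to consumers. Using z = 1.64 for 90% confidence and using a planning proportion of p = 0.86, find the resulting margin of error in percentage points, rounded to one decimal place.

2.1

SE(p̂) = √[p(1−p)/n] = √[0.1204/741] = 0.01275.
E = z × SE = 1.64 × 0.01275 = 0.02090, or 2.1 percentage points.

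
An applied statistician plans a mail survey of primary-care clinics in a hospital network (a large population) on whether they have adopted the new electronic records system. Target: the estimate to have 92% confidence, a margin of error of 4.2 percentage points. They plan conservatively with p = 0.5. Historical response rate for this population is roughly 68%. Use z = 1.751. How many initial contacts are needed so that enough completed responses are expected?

640

Completed interviews needed: n₀ = 1.751² × 0.2500 / 0.042² ≈ 434.52 → 435.
At a 68% response rate, contacts needed = 435 / 0.68 ≈ 639.71 → 640.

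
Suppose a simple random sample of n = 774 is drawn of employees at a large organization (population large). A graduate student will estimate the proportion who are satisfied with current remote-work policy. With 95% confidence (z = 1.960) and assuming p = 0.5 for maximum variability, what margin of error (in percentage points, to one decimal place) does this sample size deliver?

SE(p̂) = √[p(1−p)/n] = √[0.2500/774] = 0.01797.
E = z × SE = 1.960 × 0.01797 = 0.03523, or 3.5 percentage points.

3.5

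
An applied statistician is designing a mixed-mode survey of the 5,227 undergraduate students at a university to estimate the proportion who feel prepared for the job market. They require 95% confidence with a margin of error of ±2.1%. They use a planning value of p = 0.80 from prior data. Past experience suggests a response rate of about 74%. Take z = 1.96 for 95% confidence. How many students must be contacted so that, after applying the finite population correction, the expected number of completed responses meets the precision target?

Completed interviews needed (unadjusted): n₀ = 1.96² × 0.1600 / 0.021² ≈ 1393.78 → 1394.
FPC for N = 5,227: n = 1394 / (1 + 1393/5227) = 1394 / 1.2665 ≈ 1100.67 → 1101.
At a 74% response rate, contacts needed = 1101 / 0.74 ≈ 1487.84 → 1488.

1488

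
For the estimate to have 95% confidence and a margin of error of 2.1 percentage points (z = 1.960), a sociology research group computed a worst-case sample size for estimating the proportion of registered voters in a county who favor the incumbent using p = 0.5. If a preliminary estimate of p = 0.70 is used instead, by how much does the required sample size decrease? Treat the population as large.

Conservative (p = 0.5): n = 1.960² × 0.25 / 0.021² ≈ 2177.78 → 2178.
Using p = 0.70: p(1−p) = 0.2100, so n = 1.960² × 0.2100 / 0.021² ≈ 1829.33 → 1830.
Reduction: 2178 − 1830 = 348.

348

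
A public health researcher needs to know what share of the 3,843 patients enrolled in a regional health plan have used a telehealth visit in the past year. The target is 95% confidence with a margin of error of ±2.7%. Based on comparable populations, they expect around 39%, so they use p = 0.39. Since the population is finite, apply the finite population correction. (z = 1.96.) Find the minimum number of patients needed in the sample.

946

Unadjusted: n₀ = 1.96² × 0.39 × 0.61 / 0.027² ≈ 1253.66, so n₀ = 1254.
Finite population correction with N = 3,843: n = n₀ / (1 + (n₀−1)/N) = 1254 / (1 + 1253/3843) = 1254 / 1.3260 ≈ 945.67.
Rounding up, n = 946.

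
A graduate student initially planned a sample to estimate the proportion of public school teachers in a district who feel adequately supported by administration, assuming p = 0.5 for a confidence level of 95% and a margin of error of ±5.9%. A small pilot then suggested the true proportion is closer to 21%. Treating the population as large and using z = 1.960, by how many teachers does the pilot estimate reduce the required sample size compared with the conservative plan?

92

Conservative (p = 0.5): n = 1.960² × 0.25 / 0.059² ≈ 275.90 → 276.
Using p = 0.21: p(1−p) = 0.1659, so n = 1.960² × 0.1659 / 0.059² ≈ 183.09 → 184.
Reduction: 276 − 184 = 92.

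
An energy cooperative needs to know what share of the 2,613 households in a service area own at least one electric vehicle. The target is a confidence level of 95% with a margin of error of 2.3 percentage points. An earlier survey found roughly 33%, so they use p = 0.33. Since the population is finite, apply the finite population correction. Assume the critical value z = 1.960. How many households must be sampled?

995

Unadjusted: n₀ = 1.960² × 0.33 × 0.67 / 0.023² ≈ 1605.63, so n₀ = 1606.
Finite population correction with N = 2,613: n = n₀ / (1 + (n₀−1)/N) = 1606 / (1 + 1605/2613) = 1606 / 1.6142 ≈ 994.90.
Rounding up, n = 995.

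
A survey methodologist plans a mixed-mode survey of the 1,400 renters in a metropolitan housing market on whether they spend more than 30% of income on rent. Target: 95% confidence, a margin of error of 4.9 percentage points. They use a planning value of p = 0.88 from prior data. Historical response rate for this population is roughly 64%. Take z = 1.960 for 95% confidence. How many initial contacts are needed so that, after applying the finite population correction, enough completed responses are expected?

236

Completed interviews needed (unadjusted): n₀ = 1.960² × 0.1056 / 0.049² ≈ 168.96 → 169.
FPC for N = 1,400: n = 169 / (1 + 168/1400) = 169 / 1.1200 ≈ 150.89 → 151.
At a 64% response rate, contacts needed = 151 / 0.64 ≈ 235.94 → 236.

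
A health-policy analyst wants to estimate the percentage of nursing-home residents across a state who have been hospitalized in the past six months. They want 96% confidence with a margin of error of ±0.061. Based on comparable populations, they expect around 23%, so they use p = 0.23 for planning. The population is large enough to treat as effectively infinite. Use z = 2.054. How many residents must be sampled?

With p = 0.23, p(1−p) = 0.1771.
n = z²·p(1−p)/E² = 2.054² × 0.1771 / 0.061² = 4.2189 × 0.1771 / 0.003721 ≈ 200.80.
Rounding up gives n = 201.

201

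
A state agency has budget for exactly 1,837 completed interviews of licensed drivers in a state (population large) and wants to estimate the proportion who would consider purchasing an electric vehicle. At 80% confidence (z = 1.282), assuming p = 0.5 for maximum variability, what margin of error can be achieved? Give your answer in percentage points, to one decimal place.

1.5

SE(p̂) = √[p(1−p)/n] = √[0.2500/1837] = 0.01167.
E = z × SE = 1.282 × 0.01167 = 0.01496, or 1.5 percentage points.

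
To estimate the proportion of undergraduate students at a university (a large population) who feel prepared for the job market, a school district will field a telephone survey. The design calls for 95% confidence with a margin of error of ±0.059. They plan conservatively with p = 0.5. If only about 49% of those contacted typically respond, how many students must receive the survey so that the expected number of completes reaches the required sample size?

564

For 95% confidence, z = 1.96.
Completed interviews needed: n₀ = 1.96² × 0.2500 / 0.059² ≈ 275.90 → 276.
At a 49% response rate, contacts needed = 276 / 0.49 ≈ 563.27 → 564.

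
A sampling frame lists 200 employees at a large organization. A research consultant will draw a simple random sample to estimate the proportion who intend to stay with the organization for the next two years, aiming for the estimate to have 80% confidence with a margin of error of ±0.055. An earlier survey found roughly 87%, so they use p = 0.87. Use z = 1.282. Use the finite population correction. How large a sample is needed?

48

Unadjusted: n₀ = 1.282² × 0.87 × 0.13 / 0.055² ≈ 61.45, so n₀ = 62.
Finite population correction with N = 200: n = n₀ / (1 + (n₀−1)/N) = 62 / (1 + 61/200) = 62 / 1.3050 ≈ 47.51.
Rounding up, n = 48.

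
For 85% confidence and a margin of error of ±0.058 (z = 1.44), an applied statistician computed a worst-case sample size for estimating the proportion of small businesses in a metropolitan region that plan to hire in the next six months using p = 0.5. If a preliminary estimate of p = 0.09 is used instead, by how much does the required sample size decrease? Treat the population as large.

Conservative (p = 0.5): n = 1.44² × 0.25 / 0.058² ≈ 154.10 → 155.
Using p = 0.09: p(1−p) = 0.0819, so n = 1.44² × 0.0819 / 0.058² ≈ 50.48 → 51.
Reduction: 155 − 51 = 104.

104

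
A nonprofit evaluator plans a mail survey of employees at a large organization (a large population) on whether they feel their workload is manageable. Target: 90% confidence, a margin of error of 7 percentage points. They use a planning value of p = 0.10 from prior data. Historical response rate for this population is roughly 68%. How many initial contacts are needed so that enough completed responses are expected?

74

For 90% confidence, z = 1.645.
Completed interviews needed: n₀ = 1.645² × 0.0900 / 0.070² ≈ 49.70 → 50.
At a 68% response rate, contacts needed = 50 / 0.68 ≈ 73.53 → 74.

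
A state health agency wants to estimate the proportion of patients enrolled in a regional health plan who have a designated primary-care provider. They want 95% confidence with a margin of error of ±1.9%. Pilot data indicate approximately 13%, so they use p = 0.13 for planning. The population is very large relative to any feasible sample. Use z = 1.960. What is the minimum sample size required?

1204

With p = 0.13, p(1−p) = 0.1131.
n = z²·p(1−p)/E² = 1.960² × 0.1131 / 0.019² = 3.8416 × 0.1131 / 0.000361 ≈ 1203.56.
Rounding up gives n = 1204.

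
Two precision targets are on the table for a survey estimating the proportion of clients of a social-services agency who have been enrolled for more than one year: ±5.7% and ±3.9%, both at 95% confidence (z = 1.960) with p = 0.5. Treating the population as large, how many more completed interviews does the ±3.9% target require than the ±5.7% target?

At ±5.7%: n = 1.960² × 0.2500 / 0.057² ≈ 295.60 → 296.
At ±3.9%: n = 1.960² × 0.2500 / 0.039² ≈ 631.43 → 632.
Additional respondents: 632 − 296 = 336.

336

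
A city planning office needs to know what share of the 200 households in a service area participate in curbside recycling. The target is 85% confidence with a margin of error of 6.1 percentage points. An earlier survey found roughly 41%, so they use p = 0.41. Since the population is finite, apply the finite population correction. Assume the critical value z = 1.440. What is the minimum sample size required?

81

Unadjusted: n₀ = 1.440² × 0.41 × 0.59 / 0.061² ≈ 134.80, so n₀ = 135.
Finite population correction with N = 200: n = n₀ / (1 + (n₀−1)/N) = 135 / (1 + 134/200) = 135 / 1.6700 ≈ 80.84.
Rounding up, n = 81.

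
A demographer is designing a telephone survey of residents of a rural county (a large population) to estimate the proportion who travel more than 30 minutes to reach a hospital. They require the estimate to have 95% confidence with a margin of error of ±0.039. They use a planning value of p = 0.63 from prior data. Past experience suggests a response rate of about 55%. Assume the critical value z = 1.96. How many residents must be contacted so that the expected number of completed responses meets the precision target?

1071

Completed interviews needed: n₀ = 1.96² × 0.2331 / 0.039² ≈ 588.74 → 589.
At a 55% response rate, contacts needed = 589 / 0.55 ≈ 1070.91 → 1071.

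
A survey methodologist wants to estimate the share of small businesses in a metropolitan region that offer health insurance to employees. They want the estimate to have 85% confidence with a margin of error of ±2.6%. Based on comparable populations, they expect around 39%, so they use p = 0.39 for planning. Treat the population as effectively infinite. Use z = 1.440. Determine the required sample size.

730

With p = 0.39, p(1−p) = 0.2379.
n = z²·p(1−p)/E² = 1.440² × 0.2379 / 0.026² = 2.0736 × 0.2379 / 0.000676 ≈ 729.75.
Rounding up gives n = 730.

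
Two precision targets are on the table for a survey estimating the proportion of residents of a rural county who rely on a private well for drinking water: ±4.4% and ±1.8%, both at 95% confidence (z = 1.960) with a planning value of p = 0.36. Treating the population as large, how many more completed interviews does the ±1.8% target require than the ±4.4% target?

2274

At ±4.4%: n = 1.960² × 0.2304 / 0.044² ≈ 457.18 → 458.
At ±1.8%: n = 1.960² × 0.2304 / 0.018² ≈ 2731.80 → 2732.
Additional respondents: 2732 − 458 = 2274.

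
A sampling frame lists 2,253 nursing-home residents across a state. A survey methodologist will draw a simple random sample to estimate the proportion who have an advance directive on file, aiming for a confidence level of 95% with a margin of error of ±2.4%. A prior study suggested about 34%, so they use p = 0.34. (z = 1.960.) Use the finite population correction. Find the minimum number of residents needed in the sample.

Unadjusted: n₀ = 1.960² × 0.34 × 0.66 / 0.024² ≈ 1496.62, so n₀ = 1497.
Finite population correction with N = 2,253: n = n₀ / (1 + (n₀−1)/N) = 1497 / (1 + 1496/2253) = 1497 / 1.6640 ≈ 899.64.
Rounding up, n = 900.

900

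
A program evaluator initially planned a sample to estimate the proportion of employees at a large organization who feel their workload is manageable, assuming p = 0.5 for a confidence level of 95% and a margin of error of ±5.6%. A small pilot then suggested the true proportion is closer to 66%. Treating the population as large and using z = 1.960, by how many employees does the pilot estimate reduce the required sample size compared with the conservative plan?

Conservative (p = 0.5): n = 1.960² × 0.25 / 0.056² ≈ 306.25 → 307.
Using p = 0.66: p(1−p) = 0.2244, so n = 1.960² × 0.2244 / 0.056² ≈ 274.89 → 275.
Reduction: 307 − 275 = 32.

32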